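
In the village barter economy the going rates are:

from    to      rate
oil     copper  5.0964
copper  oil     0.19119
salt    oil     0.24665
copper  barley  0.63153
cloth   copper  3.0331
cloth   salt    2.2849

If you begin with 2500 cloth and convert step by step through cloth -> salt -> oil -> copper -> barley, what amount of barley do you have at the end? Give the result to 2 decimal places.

2500 cloth × 2.2849 = 5712.25 salt
5712.25 salt × 0.24665 = 1408.9264625 oil
1408.9264625 oil × 5.0964 = 7180.452823485 copper
7180.452823485 copper × 0.63153 = 4534.67137161548205 barley

4534.67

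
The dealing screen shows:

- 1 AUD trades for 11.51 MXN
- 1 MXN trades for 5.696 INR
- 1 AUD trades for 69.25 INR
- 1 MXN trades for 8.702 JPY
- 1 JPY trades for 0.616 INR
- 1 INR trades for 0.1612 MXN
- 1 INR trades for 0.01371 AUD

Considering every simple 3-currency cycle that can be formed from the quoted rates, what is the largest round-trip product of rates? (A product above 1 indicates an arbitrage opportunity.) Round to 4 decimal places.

INR→AUD→MXN→INR: 0.01371 × 11.51 × 5.696 = 0.89884
JPY→INR→MXN→JPY: 0.616 × 0.1612 × 8.702 = 0.86410
Maximum is INR→AUD→MXN→INR at 0.8988; no arbitrage — every cycle loses value.

0.8988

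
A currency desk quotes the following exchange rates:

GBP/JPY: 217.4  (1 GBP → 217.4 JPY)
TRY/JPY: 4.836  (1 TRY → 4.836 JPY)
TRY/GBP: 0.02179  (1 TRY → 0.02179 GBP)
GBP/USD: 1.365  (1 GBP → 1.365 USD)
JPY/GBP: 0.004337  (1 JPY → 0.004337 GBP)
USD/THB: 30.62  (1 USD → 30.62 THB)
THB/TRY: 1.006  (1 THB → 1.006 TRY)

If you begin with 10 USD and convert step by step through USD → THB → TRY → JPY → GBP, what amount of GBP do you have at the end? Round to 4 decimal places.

6.4607

10 USD × 30.62 = 306.2 THB
306.2 THB × 1.006 = 308.0372 TRY
308.0372 TRY × 4.836 = 1489.6678992 JPY
1489.6678992 JPY × 0.004337 = 6.4606896788304 GBP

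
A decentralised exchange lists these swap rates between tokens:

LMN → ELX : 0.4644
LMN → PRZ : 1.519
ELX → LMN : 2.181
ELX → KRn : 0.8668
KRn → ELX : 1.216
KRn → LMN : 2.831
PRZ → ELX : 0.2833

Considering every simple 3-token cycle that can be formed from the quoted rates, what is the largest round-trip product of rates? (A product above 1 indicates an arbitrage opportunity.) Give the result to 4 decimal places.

1.1396

KRn→LMN→ELX→KRn: 2.831 × 0.4644 × 0.8668 = 1.13960
PRZ→ELX→LMN→PRZ: 0.2833 × 2.181 × 1.519 = 0.93856
Maximum is KRn→LMN→ELX→KRn at 1.1396; arbitrage exists.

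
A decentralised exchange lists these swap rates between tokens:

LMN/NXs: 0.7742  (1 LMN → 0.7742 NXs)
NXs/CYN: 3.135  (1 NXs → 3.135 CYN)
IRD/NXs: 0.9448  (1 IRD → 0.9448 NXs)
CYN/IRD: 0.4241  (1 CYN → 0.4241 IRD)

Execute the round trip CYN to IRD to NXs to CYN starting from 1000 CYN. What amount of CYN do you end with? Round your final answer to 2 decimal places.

1256.16

1000 CYN × 0.4241 = 424.1 IRD
424.1 IRD × 0.9448 = 400.68968 NXs
400.68968 NXs × 3.135 = 1256.1621468 CYN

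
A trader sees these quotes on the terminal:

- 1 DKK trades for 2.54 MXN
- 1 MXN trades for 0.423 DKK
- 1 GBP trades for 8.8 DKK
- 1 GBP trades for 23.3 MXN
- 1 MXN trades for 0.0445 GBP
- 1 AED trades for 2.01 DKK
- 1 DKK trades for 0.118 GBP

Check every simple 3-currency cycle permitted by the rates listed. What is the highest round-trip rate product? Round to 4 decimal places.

1.1630

GBP→MXN→DKK→GBP: 23.3 × 0.423 × 0.118 = 1.16300
GBP→DKK→MXN→GBP: 8.8 × 2.54 × 0.0445 = 0.99466
Maximum is GBP→MXN→DKK→GBP at 1.1630; arbitrage exists.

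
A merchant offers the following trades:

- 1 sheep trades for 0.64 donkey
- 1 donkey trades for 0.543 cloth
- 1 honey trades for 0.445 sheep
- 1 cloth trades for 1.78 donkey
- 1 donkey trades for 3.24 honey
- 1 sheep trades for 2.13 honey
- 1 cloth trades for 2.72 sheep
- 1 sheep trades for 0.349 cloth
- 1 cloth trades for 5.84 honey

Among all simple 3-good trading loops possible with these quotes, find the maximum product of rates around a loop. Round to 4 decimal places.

donkey→cloth→sheep→donkey: 0.543 × 2.72 × 0.64 = 0.94525
donkey→honey→sheep→donkey: 3.24 × 0.445 × 0.64 = 0.92275
honey→sheep→cloth→honey: 0.445 × 0.349 × 5.84 = 0.90698
Maximum is donkey→cloth→sheep→donkey at 0.9453; no arbitrage — every cycle loses value.

0.9453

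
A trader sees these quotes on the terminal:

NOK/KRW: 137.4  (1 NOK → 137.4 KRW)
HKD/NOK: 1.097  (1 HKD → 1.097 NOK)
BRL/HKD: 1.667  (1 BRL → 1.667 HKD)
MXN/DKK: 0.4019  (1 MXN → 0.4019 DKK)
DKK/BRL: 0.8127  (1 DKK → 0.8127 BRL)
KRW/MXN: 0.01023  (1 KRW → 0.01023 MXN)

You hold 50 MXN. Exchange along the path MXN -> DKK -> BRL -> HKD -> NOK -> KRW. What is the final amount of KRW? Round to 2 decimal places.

50 MXN × 0.4019 = 20.095 DKK
20.095 DKK × 0.8127 = 16.3312065 BRL
16.3312065 BRL × 1.667 = 27.2241212355 HKD
27.2241212355 HKD × 1.097 = 29.8648609953435 NOK
29.8648609953435 NOK × 137.4 = 4103.4319007601969 KRW

4103.43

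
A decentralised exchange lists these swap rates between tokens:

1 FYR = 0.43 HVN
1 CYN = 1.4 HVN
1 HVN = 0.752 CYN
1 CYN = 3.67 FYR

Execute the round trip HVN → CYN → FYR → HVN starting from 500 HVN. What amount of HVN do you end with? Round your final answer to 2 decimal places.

500 HVN × 0.752 = 376 CYN
376 CYN × 3.67 = 1379.92 FYR
1379.92 FYR × 0.43 = 593.3656 HVN

593.37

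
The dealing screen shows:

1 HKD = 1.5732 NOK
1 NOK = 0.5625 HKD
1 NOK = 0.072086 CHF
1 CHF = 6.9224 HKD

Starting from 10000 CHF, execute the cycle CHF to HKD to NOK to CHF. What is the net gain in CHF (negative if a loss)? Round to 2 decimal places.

10000 CHF × 6.9224 = 69224 HKD
69224 HKD × 1.5732 = 108903.1968 NOK
108903.1968 NOK × 0.072086 = 7850.3958445248 CHF
Net change: 7850.3958445248 − 10000 = -2149.6041554752 CHF

-2149.60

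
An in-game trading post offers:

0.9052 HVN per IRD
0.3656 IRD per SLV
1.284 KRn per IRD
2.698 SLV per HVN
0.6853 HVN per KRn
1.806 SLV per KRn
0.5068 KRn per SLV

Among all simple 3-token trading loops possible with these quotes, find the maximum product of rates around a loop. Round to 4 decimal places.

SLV→KRn→HVN→SLV: 0.5068 × 0.6853 × 2.698 = 0.93704
SLV→IRD→HVN→SLV: 0.3656 × 0.9052 × 2.698 = 0.89288
SLV→IRD→KRn→SLV: 0.3656 × 1.284 × 1.806 = 0.84779
Maximum is SLV→KRn→HVN→SLV at 0.9370; no arbitrage — every cycle loses value.

0.9370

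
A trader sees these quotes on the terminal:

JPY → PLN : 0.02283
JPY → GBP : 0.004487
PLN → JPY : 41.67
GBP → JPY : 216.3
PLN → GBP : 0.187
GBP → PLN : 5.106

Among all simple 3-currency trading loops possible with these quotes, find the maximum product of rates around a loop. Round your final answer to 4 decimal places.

0.9547

JPY→GBP→PLN→JPY: 0.004487 × 5.106 × 41.67 = 0.95469
JPY→PLN→GBP→JPY: 0.02283 × 0.187 × 216.3 = 0.92343
Maximum is JPY→GBP→PLN→JPY at 0.9547; no arbitrage — every cycle loses value.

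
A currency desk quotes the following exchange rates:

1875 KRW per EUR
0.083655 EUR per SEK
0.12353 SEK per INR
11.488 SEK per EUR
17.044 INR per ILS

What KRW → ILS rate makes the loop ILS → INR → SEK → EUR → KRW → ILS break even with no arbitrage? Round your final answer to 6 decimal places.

Known legs of the cycle: 17.044 × 0.12353 × 0.083655 × 1875 = 330.245677958625
For no arbitrage the full-cycle product must be 1, so the missing rate is 1 / 330.245677958625 ≈ 0.00302805.

0.003028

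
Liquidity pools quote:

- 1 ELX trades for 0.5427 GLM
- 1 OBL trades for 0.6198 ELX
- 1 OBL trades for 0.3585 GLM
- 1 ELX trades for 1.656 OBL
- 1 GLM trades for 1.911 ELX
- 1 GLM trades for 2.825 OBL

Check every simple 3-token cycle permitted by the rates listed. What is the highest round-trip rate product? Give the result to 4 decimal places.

1.1345

ELX→OBL→GLM→ELX: 1.656 × 0.3585 × 1.911 = 1.13451
ELX→GLM→OBL→ELX: 0.5427 × 2.825 × 0.6198 = 0.95023
Maximum is ELX→OBL→GLM→ELX at 1.1345; arbitrage exists.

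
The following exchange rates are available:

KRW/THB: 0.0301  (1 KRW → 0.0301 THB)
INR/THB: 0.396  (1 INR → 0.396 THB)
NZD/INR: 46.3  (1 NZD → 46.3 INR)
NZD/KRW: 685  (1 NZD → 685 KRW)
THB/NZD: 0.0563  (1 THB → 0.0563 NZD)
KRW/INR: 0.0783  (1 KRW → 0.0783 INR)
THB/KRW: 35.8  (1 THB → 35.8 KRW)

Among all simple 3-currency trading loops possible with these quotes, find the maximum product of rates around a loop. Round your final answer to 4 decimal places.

1.1608

NZD→KRW→THB→NZD: 685 × 0.0301 × 0.0563 = 1.16082
INR→THB→KRW→INR: 0.396 × 35.8 × 0.0783 = 1.11004
NZD→INR→THB→NZD: 46.3 × 0.396 × 0.0563 = 1.03225
Maximum is NZD→KRW→THB→NZD at 1.1608; arbitrage exists.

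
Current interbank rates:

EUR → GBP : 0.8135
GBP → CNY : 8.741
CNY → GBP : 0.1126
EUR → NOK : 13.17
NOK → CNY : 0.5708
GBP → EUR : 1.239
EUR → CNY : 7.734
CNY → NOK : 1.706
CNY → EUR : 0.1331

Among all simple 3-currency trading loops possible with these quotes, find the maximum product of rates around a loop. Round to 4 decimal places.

1.0790

EUR→CNY→GBP→EUR: 7.734 × 0.1126 × 1.239 = 1.07898
EUR→NOK→CNY→EUR: 13.17 × 0.5708 × 0.1331 = 1.00057
EUR→GBP→CNY→EUR: 0.8135 × 8.741 × 0.1331 = 0.94645
Maximum is EUR→CNY→GBP→EUR at 1.0790; arbitrage exists.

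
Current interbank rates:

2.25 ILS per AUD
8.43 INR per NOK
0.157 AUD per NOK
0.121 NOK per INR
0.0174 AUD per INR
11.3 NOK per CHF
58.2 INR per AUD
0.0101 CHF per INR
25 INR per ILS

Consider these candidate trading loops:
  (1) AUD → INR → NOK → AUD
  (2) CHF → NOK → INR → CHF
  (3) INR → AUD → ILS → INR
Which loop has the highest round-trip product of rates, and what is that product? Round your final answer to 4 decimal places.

(1) 58.2 × 0.121 × 0.157 = 1.10563
(2) 11.3 × 8.43 × 0.0101 = 0.96212
(3) 0.0174 × 2.25 × 25 = 0.97875
Highest is cycle (1) at 1.1056 (>1, arbitrage).

1.1056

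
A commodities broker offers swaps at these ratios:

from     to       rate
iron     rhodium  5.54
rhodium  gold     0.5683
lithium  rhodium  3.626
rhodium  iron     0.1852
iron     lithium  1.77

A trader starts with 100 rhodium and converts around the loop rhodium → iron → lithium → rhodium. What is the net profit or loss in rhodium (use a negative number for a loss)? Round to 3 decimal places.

100 rhodium × 0.1852 = 18.52 iron
18.52 iron × 1.77 = 32.7804 lithium
32.7804 lithium × 3.626 = 118.8617304 rhodium
Net change: 118.8617304 − 100 = 18.8617304 rhodium

18.862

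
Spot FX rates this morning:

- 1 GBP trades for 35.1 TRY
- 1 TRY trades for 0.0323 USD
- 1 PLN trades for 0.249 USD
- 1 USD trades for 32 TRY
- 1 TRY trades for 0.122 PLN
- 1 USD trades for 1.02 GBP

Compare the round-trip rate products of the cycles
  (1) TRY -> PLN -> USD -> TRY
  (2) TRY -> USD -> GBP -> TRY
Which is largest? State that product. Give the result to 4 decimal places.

(1) 0.122 × 0.249 × 32 = 0.97210
(2) 0.0323 × 1.02 × 35.1 = 1.15640
Highest is cycle (2) at 1.1564 (>1, arbitrage).

1.1564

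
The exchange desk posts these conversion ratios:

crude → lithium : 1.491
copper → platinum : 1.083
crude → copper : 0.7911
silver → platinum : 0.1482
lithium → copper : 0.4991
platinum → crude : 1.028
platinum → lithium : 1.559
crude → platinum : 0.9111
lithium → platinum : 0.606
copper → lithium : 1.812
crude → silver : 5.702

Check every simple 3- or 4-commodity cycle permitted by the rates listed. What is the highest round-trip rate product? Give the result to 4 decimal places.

0.9288

lithium→platinum→crude→lithium: 0.606 × 1.028 × 1.491 = 0.92885
lithium→platinum→crude→copper→lithium: 0.606 × 1.028 × 0.7911 × 1.812 = 0.89301
platinum→crude→copper→platinum: 1.028 × 0.7911 × 1.083 = 0.88075
silver→platinum→crude→silver: 0.1482 × 1.028 × 5.702 = 0.86870
lithium→copper→platinum→lithium: 0.4991 × 1.083 × 1.559 = 0.84268
lithium→copper→platinum→crude→lithium: 0.4991 × 1.083 × 1.028 × 1.491 = 0.82849
Maximum is lithium→platinum→crude→lithium at 0.9288; no arbitrage — every cycle loses value.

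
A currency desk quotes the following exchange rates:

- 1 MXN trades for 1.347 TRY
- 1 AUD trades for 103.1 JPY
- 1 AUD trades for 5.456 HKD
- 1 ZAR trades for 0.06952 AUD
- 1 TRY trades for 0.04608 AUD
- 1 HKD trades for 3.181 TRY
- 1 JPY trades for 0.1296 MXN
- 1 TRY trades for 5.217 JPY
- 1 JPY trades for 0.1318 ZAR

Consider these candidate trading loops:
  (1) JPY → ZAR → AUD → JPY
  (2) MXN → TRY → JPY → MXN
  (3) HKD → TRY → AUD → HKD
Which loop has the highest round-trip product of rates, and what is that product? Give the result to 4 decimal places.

(1) 0.1318 × 0.06952 × 103.1 = 0.94468
(2) 1.347 × 5.217 × 0.1296 = 0.91074
(3) 3.181 × 0.04608 × 5.456 = 0.79974
Highest is cycle (1) at 0.9447 (≤1, no arbitrage).

0.9447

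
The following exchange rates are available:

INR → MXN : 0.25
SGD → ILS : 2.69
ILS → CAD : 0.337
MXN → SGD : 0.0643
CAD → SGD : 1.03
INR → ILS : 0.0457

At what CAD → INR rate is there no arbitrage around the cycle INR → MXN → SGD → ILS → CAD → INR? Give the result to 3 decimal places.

Known legs of the cycle: 0.25 × 0.0643 × 2.69 × 0.337 = 0.01457246975
For no arbitrage the full-cycle product must be 1, so the missing rate is 1 / 0.01457246975 ≈ 68.62255.

68.623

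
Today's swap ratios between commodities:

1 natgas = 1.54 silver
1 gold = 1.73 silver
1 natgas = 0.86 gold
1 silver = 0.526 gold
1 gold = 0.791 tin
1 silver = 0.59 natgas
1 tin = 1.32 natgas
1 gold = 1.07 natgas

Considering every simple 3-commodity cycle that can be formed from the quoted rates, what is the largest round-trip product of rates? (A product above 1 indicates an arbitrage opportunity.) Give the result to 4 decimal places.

natgas→gold→tin→natgas: 0.86 × 0.791 × 1.32 = 0.89794
natgas→gold→silver→natgas: 0.86 × 1.73 × 0.59 = 0.87780
natgas→silver→gold→natgas: 1.54 × 0.526 × 1.07 = 0.86674
Maximum is natgas→gold→tin→natgas at 0.8979; no arbitrage — every cycle loses value.

0.8979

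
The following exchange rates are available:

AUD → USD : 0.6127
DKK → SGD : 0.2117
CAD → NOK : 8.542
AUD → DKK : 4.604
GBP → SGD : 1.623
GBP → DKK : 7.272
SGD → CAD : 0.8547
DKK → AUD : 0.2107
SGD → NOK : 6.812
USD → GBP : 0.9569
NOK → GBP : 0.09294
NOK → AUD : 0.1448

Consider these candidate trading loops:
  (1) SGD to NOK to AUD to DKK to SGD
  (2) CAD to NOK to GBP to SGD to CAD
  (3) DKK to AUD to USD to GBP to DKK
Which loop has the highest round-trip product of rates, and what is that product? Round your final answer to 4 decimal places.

1.1013

(1) 6.812 × 0.1448 × 4.604 × 0.2117 = 0.96139
(2) 8.542 × 0.09294 × 1.623 × 0.8547 = 1.10127
(3) 0.2107 × 0.6127 × 0.9569 × 7.272 = 0.89832
Highest is cycle (2) at 1.1013 (>1, arbitrage).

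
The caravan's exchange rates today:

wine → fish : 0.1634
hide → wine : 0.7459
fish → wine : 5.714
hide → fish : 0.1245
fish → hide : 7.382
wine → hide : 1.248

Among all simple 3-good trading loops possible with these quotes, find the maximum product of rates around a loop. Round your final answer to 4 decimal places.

0.8997

fish→hide→wine→fish: 7.382 × 0.7459 × 0.1634 = 0.89972
fish→wine→hide→fish: 5.714 × 1.248 × 0.1245 = 0.88782
Maximum is fish→hide→wine→fish at 0.8997; no arbitrage — every cycle loses value.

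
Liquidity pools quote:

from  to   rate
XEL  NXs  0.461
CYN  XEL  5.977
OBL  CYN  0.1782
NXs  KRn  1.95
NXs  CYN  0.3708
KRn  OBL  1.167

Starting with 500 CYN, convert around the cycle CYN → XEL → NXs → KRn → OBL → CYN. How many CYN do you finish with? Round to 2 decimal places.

558.69

500 CYN × 5.977 = 2988.5 XEL
2988.5 XEL × 0.461 = 1377.6985 NXs
1377.6985 NXs × 1.95 = 2686.512075 KRn
2686.512075 KRn × 1.167 = 3135.159591525 OBL
3135.159591525 OBL × 0.1782 = 558.685439209755 CYN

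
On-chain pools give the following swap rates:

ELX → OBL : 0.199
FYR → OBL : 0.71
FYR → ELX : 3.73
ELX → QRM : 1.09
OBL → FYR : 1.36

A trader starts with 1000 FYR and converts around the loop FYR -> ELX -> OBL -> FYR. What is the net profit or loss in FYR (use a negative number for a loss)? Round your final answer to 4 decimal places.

1000 FYR × 3.73 = 3730 ELX
3730 ELX × 0.199 = 742.27 OBL
742.27 OBL × 1.36 = 1009.4872 FYR
Net change: 1009.4872 − 1000 = 9.4872 FYR

9.4872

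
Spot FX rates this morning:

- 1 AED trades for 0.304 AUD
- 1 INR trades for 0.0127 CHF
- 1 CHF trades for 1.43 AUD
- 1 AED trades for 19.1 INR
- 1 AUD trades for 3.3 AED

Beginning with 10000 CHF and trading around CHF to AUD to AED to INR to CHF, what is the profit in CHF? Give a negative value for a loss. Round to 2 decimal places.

1446.88

10000 CHF × 1.43 = 14300 AUD
14300 AUD × 3.3 = 47190 AED
47190 AED × 19.1 = 901329 INR
901329 INR × 0.0127 = 11446.8783 CHF
Net change: 11446.8783 − 10000 = 1446.8783 CHF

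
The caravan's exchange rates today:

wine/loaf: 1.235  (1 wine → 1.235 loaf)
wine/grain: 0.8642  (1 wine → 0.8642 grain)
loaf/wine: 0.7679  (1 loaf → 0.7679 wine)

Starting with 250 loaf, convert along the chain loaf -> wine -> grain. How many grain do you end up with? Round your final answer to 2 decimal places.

165.90

250 loaf × 0.7679 = 191.975 wine
191.975 wine × 0.8642 = 165.904795 grain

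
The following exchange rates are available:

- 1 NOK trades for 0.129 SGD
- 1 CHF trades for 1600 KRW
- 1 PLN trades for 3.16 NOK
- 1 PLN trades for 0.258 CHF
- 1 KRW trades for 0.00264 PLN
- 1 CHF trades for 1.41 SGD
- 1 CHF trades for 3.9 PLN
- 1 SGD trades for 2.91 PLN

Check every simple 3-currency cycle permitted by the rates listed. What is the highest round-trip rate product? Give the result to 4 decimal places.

1.1862

SGD→PLN→NOK→SGD: 2.91 × 3.16 × 0.129 = 1.18623
CHF→KRW→PLN→CHF: 1600 × 0.00264 × 0.258 = 1.08979
CHF→SGD→PLN→CHF: 1.41 × 2.91 × 0.258 = 1.05860
Maximum is SGD→PLN→NOK→SGD at 1.1862; arbitrage exists.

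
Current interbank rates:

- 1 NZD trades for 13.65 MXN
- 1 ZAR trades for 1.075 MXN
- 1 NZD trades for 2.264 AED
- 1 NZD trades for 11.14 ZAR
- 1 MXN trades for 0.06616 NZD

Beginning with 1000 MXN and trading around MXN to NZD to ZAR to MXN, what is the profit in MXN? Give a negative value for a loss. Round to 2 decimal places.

-207.70

1000 MXN × 0.06616 = 66.16 NZD
66.16 NZD × 11.14 = 737.0224 ZAR
737.0224 ZAR × 1.075 = 792.29908 MXN
Net change: 792.29908 − 1000 = -207.70092 MXN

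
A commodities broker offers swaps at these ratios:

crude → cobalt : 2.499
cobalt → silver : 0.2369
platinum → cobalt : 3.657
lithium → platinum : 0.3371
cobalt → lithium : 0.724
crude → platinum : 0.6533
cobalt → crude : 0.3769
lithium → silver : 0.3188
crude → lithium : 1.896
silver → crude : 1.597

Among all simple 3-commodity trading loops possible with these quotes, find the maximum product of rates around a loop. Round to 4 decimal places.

0.9653

crude→lithium→silver→crude: 1.896 × 0.3188 × 1.597 = 0.96530
crude→cobalt→silver→crude: 2.499 × 0.2369 × 1.597 = 0.94544
crude→platinum→cobalt→crude: 0.6533 × 3.657 × 0.3769 = 0.90046
platinum→cobalt→lithium→platinum: 3.657 × 0.724 × 0.3371 = 0.89253
Maximum is crude→lithium→silver→crude at 0.9653; no arbitrage — every cycle loses value.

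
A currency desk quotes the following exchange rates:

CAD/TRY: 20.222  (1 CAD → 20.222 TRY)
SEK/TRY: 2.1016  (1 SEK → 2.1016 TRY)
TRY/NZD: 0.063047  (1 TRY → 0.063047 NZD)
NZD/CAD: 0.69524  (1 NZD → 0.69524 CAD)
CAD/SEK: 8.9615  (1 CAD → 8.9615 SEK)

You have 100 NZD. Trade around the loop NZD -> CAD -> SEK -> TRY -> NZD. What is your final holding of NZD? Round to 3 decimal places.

82.552

100 NZD × 0.69524 = 69.524 CAD
69.524 CAD × 8.9615 = 623.039326 SEK
623.039326 SEK × 2.1016 = 1309.3794475216 TRY
1309.3794475216 TRY × 0.063047 = 82.5524460278943152 NZD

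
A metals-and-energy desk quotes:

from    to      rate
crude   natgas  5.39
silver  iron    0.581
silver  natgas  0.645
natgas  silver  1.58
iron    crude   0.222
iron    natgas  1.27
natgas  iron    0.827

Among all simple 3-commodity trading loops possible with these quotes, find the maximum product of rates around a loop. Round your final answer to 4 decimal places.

iron→natgas→silver→iron: 1.27 × 1.58 × 0.581 = 1.16583
iron→crude→natgas→iron: 0.222 × 5.39 × 0.827 = 0.98957
Maximum is iron→natgas→silver→iron at 1.1658; arbitrage exists.

1.1658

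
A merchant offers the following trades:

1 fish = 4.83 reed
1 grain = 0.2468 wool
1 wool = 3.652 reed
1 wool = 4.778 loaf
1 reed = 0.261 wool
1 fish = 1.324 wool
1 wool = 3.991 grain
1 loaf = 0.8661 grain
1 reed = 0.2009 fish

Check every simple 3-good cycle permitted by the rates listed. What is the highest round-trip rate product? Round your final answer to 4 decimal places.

1.0213

grain→wool→loaf→grain: 0.2468 × 4.778 × 0.8661 = 1.02131
fish→wool→reed→fish: 1.324 × 3.652 × 0.2009 = 0.97140
Maximum is grain→wool→loaf→grain at 1.0213; arbitrage exists.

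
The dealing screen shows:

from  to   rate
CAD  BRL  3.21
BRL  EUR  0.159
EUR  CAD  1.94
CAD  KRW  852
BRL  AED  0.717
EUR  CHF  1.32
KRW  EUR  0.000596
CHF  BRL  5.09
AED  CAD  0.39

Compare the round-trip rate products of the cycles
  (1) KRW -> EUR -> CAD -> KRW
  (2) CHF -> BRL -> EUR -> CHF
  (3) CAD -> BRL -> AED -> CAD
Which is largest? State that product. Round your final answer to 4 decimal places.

1.0683

(1) 0.000596 × 1.94 × 852 = 0.98512
(2) 5.09 × 0.159 × 1.32 = 1.06829
(3) 3.21 × 0.717 × 0.39 = 0.89761
Highest is cycle (2) at 1.0683 (>1, arbitrage).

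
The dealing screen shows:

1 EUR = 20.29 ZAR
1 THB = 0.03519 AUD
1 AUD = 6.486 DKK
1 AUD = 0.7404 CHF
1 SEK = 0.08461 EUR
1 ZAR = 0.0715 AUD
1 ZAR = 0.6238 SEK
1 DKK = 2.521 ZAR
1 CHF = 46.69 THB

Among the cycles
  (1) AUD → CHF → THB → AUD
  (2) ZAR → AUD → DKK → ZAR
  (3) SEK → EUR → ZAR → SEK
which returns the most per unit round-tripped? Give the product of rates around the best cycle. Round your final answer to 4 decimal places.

(1) 0.7404 × 46.69 × 0.03519 = 1.21649
(2) 0.0715 × 6.486 × 2.521 = 1.16911
(3) 0.08461 × 20.29 × 0.6238 = 1.07090
Highest is cycle (1) at 1.2165 (>1, arbitrage).

1.2165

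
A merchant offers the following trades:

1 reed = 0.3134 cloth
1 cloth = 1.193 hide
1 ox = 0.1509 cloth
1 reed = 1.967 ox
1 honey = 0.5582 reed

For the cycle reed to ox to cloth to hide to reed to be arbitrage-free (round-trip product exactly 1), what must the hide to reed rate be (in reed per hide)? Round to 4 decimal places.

2.8240

Known legs of the cycle: 1.967 × 0.1509 × 1.193 = 0.3541066179
For no arbitrage the full-cycle product must be 1, so the missing rate is 1 / 0.3541066179 ≈ 2.824008.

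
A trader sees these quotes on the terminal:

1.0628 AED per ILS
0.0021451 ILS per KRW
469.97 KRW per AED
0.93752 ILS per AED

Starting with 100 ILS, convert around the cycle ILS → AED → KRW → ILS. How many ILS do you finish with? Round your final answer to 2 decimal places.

107.14

100 ILS × 1.0628 = 106.28 AED
106.28 AED × 469.97 = 49948.4116 KRW
49948.4116 KRW × 0.0021451 = 107.14433772316 ILS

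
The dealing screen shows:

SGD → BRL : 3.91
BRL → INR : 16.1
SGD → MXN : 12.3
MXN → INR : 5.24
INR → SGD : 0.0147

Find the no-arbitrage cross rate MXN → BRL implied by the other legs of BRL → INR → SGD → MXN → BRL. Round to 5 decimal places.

Known legs of the cycle: 16.1 × 0.0147 × 12.3 = 2.911041
For no arbitrage the full-cycle product must be 1, so the missing rate is 1 / 2.911041 ≈ 0.3435197.

0.34352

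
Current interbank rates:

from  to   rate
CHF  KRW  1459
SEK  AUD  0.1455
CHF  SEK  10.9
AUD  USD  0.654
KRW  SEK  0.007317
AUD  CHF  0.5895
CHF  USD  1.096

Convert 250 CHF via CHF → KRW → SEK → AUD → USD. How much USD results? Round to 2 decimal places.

253.96

250 CHF × 1459 = 364750 KRW
364750 KRW × 0.007317 = 2668.87575 SEK
2668.87575 SEK × 0.1455 = 388.321421625 AUD
388.321421625 AUD × 0.654 = 253.96220974275 USD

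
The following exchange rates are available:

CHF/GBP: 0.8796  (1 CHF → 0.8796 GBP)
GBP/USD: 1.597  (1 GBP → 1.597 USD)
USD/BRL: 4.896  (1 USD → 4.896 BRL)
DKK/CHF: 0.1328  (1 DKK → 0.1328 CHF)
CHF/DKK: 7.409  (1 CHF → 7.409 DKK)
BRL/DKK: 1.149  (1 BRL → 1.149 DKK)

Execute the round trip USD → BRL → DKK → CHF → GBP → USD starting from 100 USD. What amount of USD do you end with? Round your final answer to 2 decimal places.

104.94

100 USD × 4.896 = 489.6 BRL
489.6 BRL × 1.149 = 562.5504 DKK
562.5504 DKK × 0.1328 = 74.70669312 CHF
74.70669312 CHF × 0.8796 = 65.712007268352 GBP
65.712007268352 GBP × 1.597 = 104.942075607558144 USD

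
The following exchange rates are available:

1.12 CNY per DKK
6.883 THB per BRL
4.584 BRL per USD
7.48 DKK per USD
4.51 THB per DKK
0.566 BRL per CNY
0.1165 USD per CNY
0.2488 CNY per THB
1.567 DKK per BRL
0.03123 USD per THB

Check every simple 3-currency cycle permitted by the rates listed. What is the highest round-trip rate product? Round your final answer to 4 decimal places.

1.0535

USD→DKK→THB→USD: 7.48 × 4.51 × 0.03123 = 1.05354
BRL→DKK→CNY→BRL: 1.567 × 1.12 × 0.566 = 0.99335
BRL→THB→USD→BRL: 6.883 × 0.03123 × 4.584 = 0.98536
USD→DKK→CNY→USD: 7.48 × 1.12 × 0.1165 = 0.97599
BRL→THB→CNY→BRL: 6.883 × 0.2488 × 0.566 = 0.96927
Maximum is USD→DKK→THB→USD at 1.0535; arbitrage exists.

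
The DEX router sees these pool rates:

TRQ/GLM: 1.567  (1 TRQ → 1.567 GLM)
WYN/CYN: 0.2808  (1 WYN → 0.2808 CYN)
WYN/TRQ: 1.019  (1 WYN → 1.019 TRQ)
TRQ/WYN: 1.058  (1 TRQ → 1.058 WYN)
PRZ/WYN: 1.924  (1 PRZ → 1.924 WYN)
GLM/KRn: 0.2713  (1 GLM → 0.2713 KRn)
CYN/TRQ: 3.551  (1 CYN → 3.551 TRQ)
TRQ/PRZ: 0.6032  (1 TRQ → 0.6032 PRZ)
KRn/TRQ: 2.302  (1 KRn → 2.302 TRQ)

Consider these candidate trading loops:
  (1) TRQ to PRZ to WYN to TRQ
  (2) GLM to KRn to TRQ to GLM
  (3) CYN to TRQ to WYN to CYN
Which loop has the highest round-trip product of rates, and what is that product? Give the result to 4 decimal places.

1.1826

(1) 0.6032 × 1.924 × 1.019 = 1.18261
(2) 0.2713 × 2.302 × 1.567 = 0.97864
(3) 3.551 × 1.058 × 0.2808 = 1.05495
Highest is cycle (1) at 1.1826 (>1, arbitrage).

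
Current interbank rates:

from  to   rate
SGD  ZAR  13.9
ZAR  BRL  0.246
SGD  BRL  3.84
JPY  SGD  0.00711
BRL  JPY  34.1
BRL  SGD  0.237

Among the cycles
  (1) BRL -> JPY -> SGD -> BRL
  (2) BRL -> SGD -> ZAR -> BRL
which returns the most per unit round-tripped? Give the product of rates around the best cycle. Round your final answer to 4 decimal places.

(1) 34.1 × 0.00711 × 3.84 = 0.93101
(2) 0.237 × 13.9 × 0.246 = 0.81040
Highest is cycle (1) at 0.9310 (≤1, no arbitrage).

0.9310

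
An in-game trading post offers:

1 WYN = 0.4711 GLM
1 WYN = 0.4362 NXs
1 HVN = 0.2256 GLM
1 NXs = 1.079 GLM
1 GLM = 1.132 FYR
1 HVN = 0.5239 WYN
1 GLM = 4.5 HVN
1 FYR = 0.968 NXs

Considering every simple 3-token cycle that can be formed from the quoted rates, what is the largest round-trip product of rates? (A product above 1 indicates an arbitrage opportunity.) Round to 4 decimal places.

1.1823

FYR→NXs→GLM→FYR: 0.968 × 1.079 × 1.132 = 1.18234
HVN→WYN→GLM→HVN: 0.5239 × 0.4711 × 4.5 = 1.11064
Maximum is FYR→NXs→GLM→FYR at 1.1823; arbitrage exists.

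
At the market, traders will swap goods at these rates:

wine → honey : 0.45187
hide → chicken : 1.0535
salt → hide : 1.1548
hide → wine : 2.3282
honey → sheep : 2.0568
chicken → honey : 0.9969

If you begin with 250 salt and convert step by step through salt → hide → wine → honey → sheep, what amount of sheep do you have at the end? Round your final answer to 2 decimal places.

624.70

250 salt × 1.1548 = 288.7 hide
288.7 hide × 2.3282 = 672.15134 wine
672.15134 wine × 0.45187 = 303.7250260058 honey
303.7250260058 honey × 2.0568 = 624.70163348872944 sheep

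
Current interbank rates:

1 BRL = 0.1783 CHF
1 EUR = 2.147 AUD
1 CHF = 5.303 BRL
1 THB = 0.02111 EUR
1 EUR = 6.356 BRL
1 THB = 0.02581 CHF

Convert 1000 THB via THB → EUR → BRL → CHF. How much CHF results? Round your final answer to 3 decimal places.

1000 THB × 0.02111 = 21.11 EUR
21.11 EUR × 6.356 = 134.17516 BRL
134.17516 BRL × 0.1783 = 23.923431028 CHF

23.923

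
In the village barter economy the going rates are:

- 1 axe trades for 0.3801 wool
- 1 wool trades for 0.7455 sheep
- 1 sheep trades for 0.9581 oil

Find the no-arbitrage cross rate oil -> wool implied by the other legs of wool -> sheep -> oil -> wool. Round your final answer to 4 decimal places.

1.4000

Known legs of the cycle: 0.7455 × 0.9581 = 0.71426355
For no arbitrage the full-cycle product must be 1, so the missing rate is 1 / 0.71426355 ≈ 1.400043.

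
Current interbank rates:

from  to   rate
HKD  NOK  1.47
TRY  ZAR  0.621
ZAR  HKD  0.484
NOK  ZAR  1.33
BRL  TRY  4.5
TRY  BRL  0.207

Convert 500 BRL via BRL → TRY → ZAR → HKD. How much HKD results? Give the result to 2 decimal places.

500 BRL × 4.5 = 2250 TRY
2250 TRY × 0.621 = 1397.25 ZAR
1397.25 ZAR × 0.484 = 676.269 HKD

676.27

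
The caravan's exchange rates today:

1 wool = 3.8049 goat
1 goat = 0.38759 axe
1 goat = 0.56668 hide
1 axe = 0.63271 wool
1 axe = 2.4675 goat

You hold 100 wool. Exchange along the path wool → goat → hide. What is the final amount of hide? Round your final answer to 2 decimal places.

215.62

100 wool × 3.8049 = 380.49 goat
380.49 goat × 0.56668 = 215.6160732 hide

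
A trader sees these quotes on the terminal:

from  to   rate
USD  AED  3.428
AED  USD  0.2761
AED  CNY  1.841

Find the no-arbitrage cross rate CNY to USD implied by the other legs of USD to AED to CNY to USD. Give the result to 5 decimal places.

0.15845

Known legs of the cycle: 3.428 × 1.841 = 6.310948
For no arbitrage the full-cycle product must be 1, so the missing rate is 1 / 6.310948 ≈ 0.1584548.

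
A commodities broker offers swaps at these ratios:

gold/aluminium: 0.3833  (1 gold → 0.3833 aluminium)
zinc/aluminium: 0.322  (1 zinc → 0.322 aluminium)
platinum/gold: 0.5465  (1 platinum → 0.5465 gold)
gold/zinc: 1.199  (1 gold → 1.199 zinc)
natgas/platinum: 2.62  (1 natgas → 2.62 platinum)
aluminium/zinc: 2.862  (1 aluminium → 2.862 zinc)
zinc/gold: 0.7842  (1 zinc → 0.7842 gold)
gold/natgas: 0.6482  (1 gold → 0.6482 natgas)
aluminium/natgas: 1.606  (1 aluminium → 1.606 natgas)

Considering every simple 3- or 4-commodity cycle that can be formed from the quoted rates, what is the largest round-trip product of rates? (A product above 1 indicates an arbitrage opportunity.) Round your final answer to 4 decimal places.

platinum→gold→natgas→platinum: 0.5465 × 0.6482 × 2.62 = 0.92811
platinum→gold→aluminium→natgas→platinum: 0.5465 × 0.3833 × 1.606 × 2.62 = 0.88141
zinc→gold→aluminium→zinc: 0.7842 × 0.3833 × 2.862 = 0.86027
Maximum is platinum→gold→natgas→platinum at 0.9281; no arbitrage — every cycle loses value.

0.9281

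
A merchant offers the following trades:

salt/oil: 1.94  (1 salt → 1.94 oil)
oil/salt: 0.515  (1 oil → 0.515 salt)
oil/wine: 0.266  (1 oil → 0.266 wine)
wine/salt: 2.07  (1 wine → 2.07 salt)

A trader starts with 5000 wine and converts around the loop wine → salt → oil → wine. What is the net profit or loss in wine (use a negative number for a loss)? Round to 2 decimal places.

5000 wine × 2.07 = 10350 salt
10350 salt × 1.94 = 20079 oil
20079 oil × 0.266 = 5341.014 wine
Net change: 5341.014 − 5000 = 341.014 wine

341.01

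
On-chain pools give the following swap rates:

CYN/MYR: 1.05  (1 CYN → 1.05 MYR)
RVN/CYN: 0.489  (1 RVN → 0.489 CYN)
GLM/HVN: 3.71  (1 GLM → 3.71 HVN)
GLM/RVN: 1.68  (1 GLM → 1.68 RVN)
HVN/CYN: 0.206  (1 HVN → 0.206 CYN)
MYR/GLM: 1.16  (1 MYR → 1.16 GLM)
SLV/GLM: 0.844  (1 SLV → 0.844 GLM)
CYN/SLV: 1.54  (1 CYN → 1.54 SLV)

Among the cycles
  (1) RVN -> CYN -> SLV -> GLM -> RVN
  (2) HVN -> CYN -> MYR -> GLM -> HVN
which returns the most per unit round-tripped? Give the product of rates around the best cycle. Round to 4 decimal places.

(1) 0.489 × 1.54 × 0.844 × 1.68 = 1.06778
(2) 0.206 × 1.05 × 1.16 × 3.71 = 0.93087
Highest is cycle (1) at 1.0678 (>1, arbitrage).

1.0678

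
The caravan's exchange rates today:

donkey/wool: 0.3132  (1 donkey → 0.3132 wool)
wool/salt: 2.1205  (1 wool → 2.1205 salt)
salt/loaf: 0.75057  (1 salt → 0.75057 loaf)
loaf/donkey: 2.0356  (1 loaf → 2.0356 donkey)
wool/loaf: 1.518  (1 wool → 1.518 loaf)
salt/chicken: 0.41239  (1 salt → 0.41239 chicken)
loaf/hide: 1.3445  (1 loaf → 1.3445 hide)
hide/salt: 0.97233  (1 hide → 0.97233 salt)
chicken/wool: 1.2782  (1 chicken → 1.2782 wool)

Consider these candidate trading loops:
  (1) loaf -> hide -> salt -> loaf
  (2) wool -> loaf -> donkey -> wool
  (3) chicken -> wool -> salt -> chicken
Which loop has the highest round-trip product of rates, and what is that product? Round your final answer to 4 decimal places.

1.1178

(1) 1.3445 × 0.97233 × 0.75057 = 0.98122
(2) 1.518 × 2.0356 × 0.3132 = 0.96780
(3) 1.2782 × 2.1205 × 0.41239 = 1.11775
Highest is cycle (3) at 1.1178 (>1, arbitrage).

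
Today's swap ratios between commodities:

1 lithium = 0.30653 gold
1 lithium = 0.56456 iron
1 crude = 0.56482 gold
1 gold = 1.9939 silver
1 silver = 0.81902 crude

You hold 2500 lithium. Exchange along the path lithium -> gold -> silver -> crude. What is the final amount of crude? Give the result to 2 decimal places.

2500 lithium × 0.30653 = 766.325 gold
766.325 gold × 1.9939 = 1527.9754175 silver
1527.9754175 silver × 0.81902 = 1251.44242644085 crude

1251.44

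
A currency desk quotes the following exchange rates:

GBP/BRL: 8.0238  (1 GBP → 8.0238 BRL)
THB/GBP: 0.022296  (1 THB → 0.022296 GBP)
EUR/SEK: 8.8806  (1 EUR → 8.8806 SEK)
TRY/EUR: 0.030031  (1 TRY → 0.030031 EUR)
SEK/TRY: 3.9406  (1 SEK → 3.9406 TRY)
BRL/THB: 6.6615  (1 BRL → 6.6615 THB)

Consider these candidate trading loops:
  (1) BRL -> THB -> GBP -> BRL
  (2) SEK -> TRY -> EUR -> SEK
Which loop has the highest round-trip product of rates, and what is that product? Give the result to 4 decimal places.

1.1917

(1) 6.6615 × 0.022296 × 8.0238 = 1.19173
(2) 3.9406 × 0.030031 × 8.8806 = 1.05093
Highest is cycle (1) at 1.1917 (>1, arbitrage).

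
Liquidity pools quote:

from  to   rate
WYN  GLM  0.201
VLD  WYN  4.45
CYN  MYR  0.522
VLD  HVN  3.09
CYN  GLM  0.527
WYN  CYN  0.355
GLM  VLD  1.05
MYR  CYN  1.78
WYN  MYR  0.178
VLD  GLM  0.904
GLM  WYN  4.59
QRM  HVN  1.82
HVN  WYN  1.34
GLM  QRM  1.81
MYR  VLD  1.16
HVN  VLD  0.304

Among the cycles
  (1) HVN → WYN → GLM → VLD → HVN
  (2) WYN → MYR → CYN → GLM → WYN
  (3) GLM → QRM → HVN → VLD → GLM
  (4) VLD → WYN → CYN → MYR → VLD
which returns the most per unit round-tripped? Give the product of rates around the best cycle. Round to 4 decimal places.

0.9566

(1) 1.34 × 0.201 × 1.05 × 3.09 = 0.87387
(2) 0.178 × 1.78 × 0.527 × 4.59 = 0.76641
(3) 1.81 × 1.82 × 0.304 × 0.904 = 0.90530
(4) 4.45 × 0.355 × 0.522 × 1.16 = 0.95657
Highest is cycle (4) at 0.9566 (≤1, no arbitrage).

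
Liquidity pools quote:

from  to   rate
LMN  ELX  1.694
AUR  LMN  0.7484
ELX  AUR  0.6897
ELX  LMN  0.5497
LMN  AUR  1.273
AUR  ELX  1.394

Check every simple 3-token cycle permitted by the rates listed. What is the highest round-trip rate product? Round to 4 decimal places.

LMN→AUR→ELX→LMN: 1.273 × 1.394 × 0.5497 = 0.97548
LMN→ELX→AUR→LMN: 1.694 × 0.6897 × 0.7484 = 0.87439
Maximum is LMN→AUR→ELX→LMN at 0.9755; no arbitrage — every cycle loses value.

0.9755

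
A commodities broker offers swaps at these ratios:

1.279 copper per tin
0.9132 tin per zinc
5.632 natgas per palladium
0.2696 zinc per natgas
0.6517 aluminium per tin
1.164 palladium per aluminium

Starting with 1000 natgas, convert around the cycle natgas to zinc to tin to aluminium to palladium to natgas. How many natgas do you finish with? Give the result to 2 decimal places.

1000 natgas × 0.2696 = 269.6 zinc
269.6 zinc × 0.9132 = 246.19872 tin
246.19872 tin × 0.6517 = 160.447705824 aluminium
160.447705824 aluminium × 1.164 = 186.761129579136 palladium
186.761129579136 palladium × 5.632 = 1051.838681789693952 natgas

1051.84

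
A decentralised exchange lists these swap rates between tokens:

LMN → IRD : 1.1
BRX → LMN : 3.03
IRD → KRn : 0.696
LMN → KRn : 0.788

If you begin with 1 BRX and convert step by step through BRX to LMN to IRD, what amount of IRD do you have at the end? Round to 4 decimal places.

3.3330

1 BRX × 3.03 = 3.03 LMN
3.03 LMN × 1.1 = 3.333 IRD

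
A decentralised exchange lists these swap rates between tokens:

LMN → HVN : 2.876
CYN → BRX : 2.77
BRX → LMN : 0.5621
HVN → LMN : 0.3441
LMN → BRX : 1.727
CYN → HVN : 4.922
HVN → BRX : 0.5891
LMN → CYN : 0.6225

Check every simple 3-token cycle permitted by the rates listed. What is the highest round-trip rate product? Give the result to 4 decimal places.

1.0543

CYN→HVN→LMN→CYN: 4.922 × 0.3441 × 0.6225 = 1.05430
BRX→LMN→CYN→BRX: 0.5621 × 0.6225 × 2.77 = 0.96924
BRX→LMN→HVN→BRX: 0.5621 × 2.876 × 0.5891 = 0.95234
Maximum is CYN→HVN→LMN→CYN at 1.0543; arbitrage exists.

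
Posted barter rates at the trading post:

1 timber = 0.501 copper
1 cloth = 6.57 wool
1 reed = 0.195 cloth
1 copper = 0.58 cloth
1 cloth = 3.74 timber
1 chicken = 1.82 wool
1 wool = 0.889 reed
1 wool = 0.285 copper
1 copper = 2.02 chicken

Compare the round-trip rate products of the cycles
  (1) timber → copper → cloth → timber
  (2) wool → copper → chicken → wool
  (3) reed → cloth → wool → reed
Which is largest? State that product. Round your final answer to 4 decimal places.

1.1389

(1) 0.501 × 0.58 × 3.74 = 1.08677
(2) 0.285 × 2.02 × 1.82 = 1.04777
(3) 0.195 × 6.57 × 0.889 = 1.13894
Highest is cycle (3) at 1.1389 (>1, arbitrage).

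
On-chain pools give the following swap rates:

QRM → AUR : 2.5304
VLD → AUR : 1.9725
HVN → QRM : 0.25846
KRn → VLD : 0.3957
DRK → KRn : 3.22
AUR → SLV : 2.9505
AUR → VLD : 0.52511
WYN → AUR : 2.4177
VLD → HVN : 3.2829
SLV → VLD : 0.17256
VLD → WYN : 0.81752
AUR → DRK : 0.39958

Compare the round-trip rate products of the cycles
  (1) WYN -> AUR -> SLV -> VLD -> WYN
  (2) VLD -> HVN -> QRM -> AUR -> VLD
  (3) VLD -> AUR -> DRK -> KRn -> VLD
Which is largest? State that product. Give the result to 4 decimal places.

1.1274

(1) 2.4177 × 2.9505 × 0.17256 × 0.81752 = 1.00632
(2) 3.2829 × 0.25846 × 2.5304 × 0.52511 = 1.12743
(3) 1.9725 × 0.39958 × 3.22 × 0.3957 = 1.00425
Highest is cycle (2) at 1.1274 (>1, arbitrage).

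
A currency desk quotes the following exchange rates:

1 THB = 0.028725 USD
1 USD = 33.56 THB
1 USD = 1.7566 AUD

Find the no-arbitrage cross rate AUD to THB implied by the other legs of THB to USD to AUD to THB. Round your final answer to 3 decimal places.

19.818

Known legs of the cycle: 0.028725 × 1.7566 = 0.050458335
For no arbitrage the full-cycle product must be 1, so the missing rate is 1 / 0.050458335 ≈ 19.81833.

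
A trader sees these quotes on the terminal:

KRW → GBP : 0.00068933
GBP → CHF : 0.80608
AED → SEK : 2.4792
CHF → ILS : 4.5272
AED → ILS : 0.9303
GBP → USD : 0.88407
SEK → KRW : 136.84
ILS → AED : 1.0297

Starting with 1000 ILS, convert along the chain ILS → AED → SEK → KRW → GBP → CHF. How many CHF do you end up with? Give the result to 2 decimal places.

1000 ILS × 1.0297 = 1029.7 AED
1029.7 AED × 2.4792 = 2552.83224 SEK
2552.83224 SEK × 136.84 = 349329.5637216 KRW
349329.5637216 KRW × 0.00068933 = 240.803348160210528 GBP
240.803348160210528 GBP × 0.80608 = 194.10676288498250241024 CHF

194.11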